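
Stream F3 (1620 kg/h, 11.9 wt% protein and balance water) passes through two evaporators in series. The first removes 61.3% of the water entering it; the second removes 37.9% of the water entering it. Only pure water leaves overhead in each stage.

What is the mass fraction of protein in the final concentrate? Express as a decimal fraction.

water in feed = 1620×0.881 = 1427.2 kg/h.
After stage 1: water left = (1−0.613)×1427.2 = 552.33; stream total = 745.11 kg/h.
After stage 2: water left = (1−0.379)×552.33 = 343; final concentrate = 535.78 kg/h.
protein fraction = 192.78/535.78 = 0.360.

0.360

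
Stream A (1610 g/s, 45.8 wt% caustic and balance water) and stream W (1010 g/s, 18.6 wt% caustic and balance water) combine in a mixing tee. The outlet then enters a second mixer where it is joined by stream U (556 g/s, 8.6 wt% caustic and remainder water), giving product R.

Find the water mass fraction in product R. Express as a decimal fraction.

Overall, product flow = 3176 g/s.
water in = 1610×0.542 + 1010×0.814 + 556×0.914 = 2202.9 g/s.
water fraction in R = 0.694.

0.694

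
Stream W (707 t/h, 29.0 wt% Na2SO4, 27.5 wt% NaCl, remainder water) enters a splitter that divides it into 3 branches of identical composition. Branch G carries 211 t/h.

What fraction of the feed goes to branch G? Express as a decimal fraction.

Fraction to G = 211/707 = 0.2984.

0.298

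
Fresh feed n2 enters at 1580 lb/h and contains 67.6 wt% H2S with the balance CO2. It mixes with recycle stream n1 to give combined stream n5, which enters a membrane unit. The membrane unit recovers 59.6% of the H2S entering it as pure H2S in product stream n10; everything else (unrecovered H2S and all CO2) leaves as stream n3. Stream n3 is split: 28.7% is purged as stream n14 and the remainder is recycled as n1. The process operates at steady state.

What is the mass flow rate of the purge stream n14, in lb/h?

CO2 enters only via n2 and leaves only via the purge: 1580×0.324 = 0.287×(CO2 in n3), and the membrane unit passes all CO2, so CO2 in n5 = CO2 in n3 = 1783.7 lb/h.
H2S in n5: m_A = 1580×0.676 + (1−0.287)·(1−0.596)·m_A, so m_A = 1068.1/0.7119 = 1500.2 lb/h.
n3 = (1−0.596)×1500.2 + 1783.7 = 2389.8 lb/h.
Purge n14 = 0.287×2389.8 = 685.87 lb/h.

685.9 lb/h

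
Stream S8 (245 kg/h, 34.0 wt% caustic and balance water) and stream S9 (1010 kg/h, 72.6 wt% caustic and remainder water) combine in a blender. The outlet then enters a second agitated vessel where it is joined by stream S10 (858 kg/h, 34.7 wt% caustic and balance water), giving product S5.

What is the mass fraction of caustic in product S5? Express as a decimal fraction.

0.527

Overall, product flow = 2113 kg/h.
caustic in = 245×0.340 + 1010×0.726 + 858×0.347 = 1114.3 kg/h.
caustic fraction in S5 = 0.527.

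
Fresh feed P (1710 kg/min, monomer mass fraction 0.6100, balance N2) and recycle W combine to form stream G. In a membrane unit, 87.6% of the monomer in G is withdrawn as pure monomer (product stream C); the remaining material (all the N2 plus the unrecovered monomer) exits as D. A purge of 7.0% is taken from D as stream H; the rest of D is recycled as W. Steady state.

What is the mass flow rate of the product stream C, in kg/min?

1033 kg/min

monomer in G: m_A = 1710×0.610 + (1−0.070)·(1−0.876)·m_A, so m_A = 1043.1/0.8847 = 1179.1 kg/min.
Product C = 0.876×1179.1 = 1032.9 kg/min.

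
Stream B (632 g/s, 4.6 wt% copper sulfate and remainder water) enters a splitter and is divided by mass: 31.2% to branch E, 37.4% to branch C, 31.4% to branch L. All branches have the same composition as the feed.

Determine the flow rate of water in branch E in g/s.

Branch E total = 0.312×632 = 197.18 g/s.
water in E = 0.954×197.18 = 188.11 g/s.

188.1 g/s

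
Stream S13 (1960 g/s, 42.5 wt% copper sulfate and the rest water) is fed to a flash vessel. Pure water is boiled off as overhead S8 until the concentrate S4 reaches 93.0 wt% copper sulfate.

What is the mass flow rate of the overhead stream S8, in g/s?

copper sulfate is conserved: 1960×0.425 = 833 g/s all reports to the concentrate.
Concentrate = 833/(target fraction) = 895.7 g/s.
Overhead = 1960 − 895.7 = 1064.3 g/s.

1064 g/s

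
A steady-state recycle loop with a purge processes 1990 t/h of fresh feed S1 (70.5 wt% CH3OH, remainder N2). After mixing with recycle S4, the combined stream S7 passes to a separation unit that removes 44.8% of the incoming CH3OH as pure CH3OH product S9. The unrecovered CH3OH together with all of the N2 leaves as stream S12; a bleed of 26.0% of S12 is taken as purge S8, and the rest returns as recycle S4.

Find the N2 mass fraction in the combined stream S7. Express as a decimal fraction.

0.4877

N2 enters only via S1 and leaves only via the purge: 1990×0.295 = 0.260×(N2 in S12), and the separation unit passes all N2, so N2 in S7 = N2 in S12 = 2257.9 t/h.
CH3OH in S7: m_A = 1990×0.705 + (1−0.260)·(1−0.448)·m_A, so m_A = 1402.9/0.5915 = 2371.8 t/h.
S7 = 2371.8 + 2257.9 = 4629.7 t/h.
N2 fraction in S7 = 2257.9/4629.7 = 0.4877.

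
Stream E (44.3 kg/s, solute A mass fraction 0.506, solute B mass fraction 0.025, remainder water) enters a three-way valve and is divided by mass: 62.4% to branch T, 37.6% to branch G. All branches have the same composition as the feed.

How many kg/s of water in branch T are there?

Branch T total = 0.624×44.3 = 27.643 kg/s.
water in T = 0.469×27.643 = 12.965 kg/s.

12.96 kg/s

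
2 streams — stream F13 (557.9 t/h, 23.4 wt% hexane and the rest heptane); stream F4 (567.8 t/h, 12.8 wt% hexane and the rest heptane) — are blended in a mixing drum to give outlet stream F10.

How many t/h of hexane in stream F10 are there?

hexane out = hexane in = 557.9×0.234 + 567.8×0.128 = 203.23 t/h.

203.2 t/h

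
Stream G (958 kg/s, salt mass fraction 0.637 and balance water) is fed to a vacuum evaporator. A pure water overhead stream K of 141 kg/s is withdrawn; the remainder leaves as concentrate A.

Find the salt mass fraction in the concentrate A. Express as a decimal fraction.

0.747

salt is not removed: 958×0.637 = 610.25 kg/s of salt enters A.
Concentrate = 958 − 141 = 817 kg/s.
Mass fraction = 610.25/817 = 0.747.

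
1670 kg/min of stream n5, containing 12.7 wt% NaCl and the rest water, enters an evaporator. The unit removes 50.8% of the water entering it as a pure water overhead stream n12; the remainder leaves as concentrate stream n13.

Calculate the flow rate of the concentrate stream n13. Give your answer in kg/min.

water entering = 1670×0.873 = 1457.9 kg/min; overhead removed = 0.508×1457.9 = 740.62 kg/min.
Concentrate = 1670 − 740.62 = 929.38 kg/min.

929.4 kg/min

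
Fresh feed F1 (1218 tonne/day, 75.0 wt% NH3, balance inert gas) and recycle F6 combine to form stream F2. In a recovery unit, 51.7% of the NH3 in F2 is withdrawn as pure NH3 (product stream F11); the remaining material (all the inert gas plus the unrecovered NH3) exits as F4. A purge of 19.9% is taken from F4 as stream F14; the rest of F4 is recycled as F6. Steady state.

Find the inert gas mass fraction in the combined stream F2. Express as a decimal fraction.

inert gas enters only via F1 and leaves only via the purge: 1218×0.250 = 0.199×(inert gas in F4), and the recovery unit passes all inert gas, so inert gas in F2 = inert gas in F4 = 1530.2 tonne/day.
NH3 in F2: m_A = 1218×0.750 + (1−0.199)·(1−0.517)·m_A, so m_A = 913.5/0.6131 = 1489.9 tonne/day.
F2 = 1489.9 + 1530.2 = 3020.1 tonne/day.
inert gas fraction in F2 = 1530.2/3020.1 = 0.5067.

0.5067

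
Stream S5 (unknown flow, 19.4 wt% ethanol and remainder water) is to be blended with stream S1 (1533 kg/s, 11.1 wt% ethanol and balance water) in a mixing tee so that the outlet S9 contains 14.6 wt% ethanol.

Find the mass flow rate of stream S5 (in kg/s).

Let S5 be the unknown flow. Total out = 1533 + S5.
ethanol balance: 170.16 + 0.194·S5 = 0.146·(1533 + S5)
(0.194 − 0.146)·S5 = 0.146×1533 − 170.16 = 53.655
S5 = 53.655 / 0.048 = 1117.8 kg/s

1118 kg/s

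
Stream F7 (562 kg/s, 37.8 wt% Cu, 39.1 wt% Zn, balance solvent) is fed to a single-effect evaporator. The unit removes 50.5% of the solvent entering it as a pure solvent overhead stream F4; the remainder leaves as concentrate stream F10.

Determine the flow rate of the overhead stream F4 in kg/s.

solvent entering = 562×0.231 = 129.82 kg/s; overhead removed = 0.505×129.82 = 65.56 kg/s.

65.56 kg/s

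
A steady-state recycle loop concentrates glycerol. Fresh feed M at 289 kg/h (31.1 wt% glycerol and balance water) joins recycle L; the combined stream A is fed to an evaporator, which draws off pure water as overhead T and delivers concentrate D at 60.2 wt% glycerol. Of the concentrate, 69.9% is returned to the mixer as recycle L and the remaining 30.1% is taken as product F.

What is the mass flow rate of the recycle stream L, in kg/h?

346.7 kg/h

Overall glycerol balance (none leaves overhead): glycerol in fresh feed = glycerol in product, i.e. 289×0.311 = (1−0.699)·D·0.602.
D = 89.879/(0.602×0.301) = 496.02 kg/h.
Recycle L = 0.699×496.02 = 346.71 kg/h.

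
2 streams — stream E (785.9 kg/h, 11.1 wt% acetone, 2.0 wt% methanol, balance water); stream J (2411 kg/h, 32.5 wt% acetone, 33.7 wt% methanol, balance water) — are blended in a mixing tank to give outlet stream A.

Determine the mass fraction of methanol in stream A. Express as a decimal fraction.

Total flow out = 785.9 + 2411 = 3196.9 kg/h.
methanol in = 785.9×0.020 + 2411×0.337 = 828.23 kg/h.
methanol mass fraction in A = 828.23/3196.9 = 0.259.

0.259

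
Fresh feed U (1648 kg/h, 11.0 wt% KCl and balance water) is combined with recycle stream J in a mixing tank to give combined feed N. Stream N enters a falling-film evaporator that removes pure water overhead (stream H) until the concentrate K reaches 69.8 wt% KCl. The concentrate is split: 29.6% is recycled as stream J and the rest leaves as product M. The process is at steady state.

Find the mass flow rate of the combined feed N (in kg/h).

Overall KCl balance (none leaves overhead): KCl in fresh feed = KCl in product, i.e. 1648×0.110 = (1−0.296)·K·0.698.
K = 181.28/(0.698×0.704) = 368.91 kg/h.
Recycle J = 0.296×368.91 = 109.2 kg/h.
Combined feed N = 1648 + 109.2 = 1757.2 kg/h.

1757 kg/h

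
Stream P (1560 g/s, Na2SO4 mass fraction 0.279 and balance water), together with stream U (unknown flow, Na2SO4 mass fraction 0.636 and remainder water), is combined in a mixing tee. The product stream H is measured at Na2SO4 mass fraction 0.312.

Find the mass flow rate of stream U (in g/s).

158.9 g/s

Let U be the unknown flow. Total out = 1560 + U.
Na2SO4 balance: 435.24 + 0.636·U = 0.312·(1560 + U)
(0.636 − 0.312)·U = 0.312×1560 − 435.24 = 51.48
U = 51.48 / 0.324 = 158.89 g/s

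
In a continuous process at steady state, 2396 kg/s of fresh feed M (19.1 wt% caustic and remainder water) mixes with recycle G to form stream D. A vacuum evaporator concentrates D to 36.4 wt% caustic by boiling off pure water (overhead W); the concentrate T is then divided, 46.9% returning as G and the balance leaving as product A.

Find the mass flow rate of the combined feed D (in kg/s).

Overall caustic balance (none leaves overhead): caustic in fresh feed = caustic in product, i.e. 2396×0.191 = (1−0.469)·T·0.364.
T = 457.64/(0.364×0.531) = 2367.7 kg/s.
Recycle G = 0.469×2367.7 = 1110.4 kg/s.
Combined feed D = 2396 + 1110.4 = 3506.4 kg/s.

3506 kg/s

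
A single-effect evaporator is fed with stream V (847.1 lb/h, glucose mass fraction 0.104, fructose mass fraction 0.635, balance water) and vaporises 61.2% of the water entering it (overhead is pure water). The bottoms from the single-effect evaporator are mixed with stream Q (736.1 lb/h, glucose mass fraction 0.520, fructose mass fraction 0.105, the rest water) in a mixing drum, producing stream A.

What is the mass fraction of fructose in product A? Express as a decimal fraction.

0.425

Vapour removed = 0.612×0.261×847.1 = 135.31 lb/h; concentrate = 711.79 lb/h.
fructose reaching the mixer = 537.91 (from concentrate) + 736.1×0.105 = 615.2 lb/h.
Product flow = 711.79 + 736.1 = 1447.9 lb/h; fructose fraction = 0.425.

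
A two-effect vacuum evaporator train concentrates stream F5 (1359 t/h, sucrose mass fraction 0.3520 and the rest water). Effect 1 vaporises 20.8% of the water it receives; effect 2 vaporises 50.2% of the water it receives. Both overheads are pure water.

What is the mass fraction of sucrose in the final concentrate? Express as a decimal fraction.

0.5793

water in feed = 1359×0.648 = 880.63 t/h.
After stage 1: water left = (1−0.208)×880.63 = 697.46; stream total = 1175.8 t/h.
After stage 2: water left = (1−0.502)×697.46 = 347.34; final concentrate = 825.7 t/h.
sucrose fraction = 478.37/825.7 = 0.5793.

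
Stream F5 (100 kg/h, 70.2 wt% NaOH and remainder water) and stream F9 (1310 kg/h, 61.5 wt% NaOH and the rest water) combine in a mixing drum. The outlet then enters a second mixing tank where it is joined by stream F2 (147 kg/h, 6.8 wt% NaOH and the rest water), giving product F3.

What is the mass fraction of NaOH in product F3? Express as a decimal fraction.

Overall, product flow = 1557 kg/h.
NaOH in = 100×0.702 + 1310×0.615 + 147×0.068 = 885.85 kg/h.
NaOH fraction in F3 = 0.5689.

0.5689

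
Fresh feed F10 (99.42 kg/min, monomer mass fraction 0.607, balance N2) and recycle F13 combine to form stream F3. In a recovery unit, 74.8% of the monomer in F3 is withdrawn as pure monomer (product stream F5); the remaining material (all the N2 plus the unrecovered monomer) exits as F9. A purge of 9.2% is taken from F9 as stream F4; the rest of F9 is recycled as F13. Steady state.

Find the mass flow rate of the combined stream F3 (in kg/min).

N2 enters only via F10 and leaves only via the purge: 99.42×0.393 = 0.092×(N2 in F9), and the recovery unit passes all N2, so N2 in F3 = N2 in F9 = 424.7 kg/min.
monomer in F3: m_A = 99.42×0.607 + (1−0.092)·(1−0.748)·m_A, so m_A = 60.348/0.7712 = 78.254 kg/min.
F3 = 78.254 + 424.7 = 502.95 kg/min.

502.9 kg/min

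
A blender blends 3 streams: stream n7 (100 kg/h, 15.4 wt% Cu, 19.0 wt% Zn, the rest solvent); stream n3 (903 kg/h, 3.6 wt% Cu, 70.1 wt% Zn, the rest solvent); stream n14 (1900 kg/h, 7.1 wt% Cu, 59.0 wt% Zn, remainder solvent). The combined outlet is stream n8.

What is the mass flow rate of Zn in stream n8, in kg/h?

1773 kg/h

Zn out = Zn in = 100×0.190 + 903×0.701 + 1900×0.590 = 1773 kg/h.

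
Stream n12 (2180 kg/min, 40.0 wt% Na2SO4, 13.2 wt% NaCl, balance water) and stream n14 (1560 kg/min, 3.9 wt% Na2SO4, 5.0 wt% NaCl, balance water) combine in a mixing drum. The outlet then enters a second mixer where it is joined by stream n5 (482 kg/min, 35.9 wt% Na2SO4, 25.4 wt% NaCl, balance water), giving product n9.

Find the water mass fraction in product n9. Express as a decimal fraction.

0.622

Overall, product flow = 4222 kg/min.
water in = 2180×0.468 + 1560×0.911 + 482×0.387 = 2627.9 kg/min.
water fraction in n9 = 0.622.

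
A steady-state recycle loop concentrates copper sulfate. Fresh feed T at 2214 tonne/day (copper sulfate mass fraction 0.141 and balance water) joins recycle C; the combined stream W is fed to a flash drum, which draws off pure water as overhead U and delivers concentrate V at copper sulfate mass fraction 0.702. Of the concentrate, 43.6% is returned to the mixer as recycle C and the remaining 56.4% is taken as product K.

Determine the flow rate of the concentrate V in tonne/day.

Overall copper sulfate balance (none leaves overhead): copper sulfate in fresh feed = copper sulfate in product, i.e. 2214×0.141 = (1−0.436)·V·0.702.
V = 312.17/(0.702×0.564) = 788.46 tonne/day.

788.5 tonne/day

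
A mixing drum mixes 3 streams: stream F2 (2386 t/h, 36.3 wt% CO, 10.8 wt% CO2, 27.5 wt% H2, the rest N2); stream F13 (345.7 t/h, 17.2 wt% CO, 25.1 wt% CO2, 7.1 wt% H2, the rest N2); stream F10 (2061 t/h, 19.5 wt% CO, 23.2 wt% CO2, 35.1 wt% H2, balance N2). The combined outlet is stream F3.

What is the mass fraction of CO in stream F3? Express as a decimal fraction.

Total flow out = 2386 + 345.7 + 2061 = 4792.7 t/h.
CO in = 2386×0.363 + 345.7×0.172 + 2061×0.195 = 1327.5 t/h.
CO mass fraction in F3 = 1327.5/4792.7 = 0.277.

0.277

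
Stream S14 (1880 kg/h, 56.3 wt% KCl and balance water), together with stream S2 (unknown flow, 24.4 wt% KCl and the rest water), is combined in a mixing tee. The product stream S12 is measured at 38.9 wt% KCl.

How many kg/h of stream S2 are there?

Let S2 be the unknown flow. Total out = 1880 + S2.
KCl balance: 1058.4 + 0.244·S2 = 0.389·(1880 + S2)
(0.244 − 0.389)·S2 = 0.389×1880 − 1058.4 = -327.12
S2 = -327.12 / -0.145 = 2256 kg/h

2256 kg/h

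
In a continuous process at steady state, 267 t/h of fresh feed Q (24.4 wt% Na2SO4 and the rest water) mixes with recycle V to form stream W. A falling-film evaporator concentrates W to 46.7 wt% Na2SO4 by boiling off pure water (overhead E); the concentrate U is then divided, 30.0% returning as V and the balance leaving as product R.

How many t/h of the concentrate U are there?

Overall Na2SO4 balance (none leaves overhead): Na2SO4 in fresh feed = Na2SO4 in product, i.e. 267×0.244 = (1−0.300)·U·0.467.
U = 65.148/(0.467×0.700) = 199.29 t/h.

199.3 t/h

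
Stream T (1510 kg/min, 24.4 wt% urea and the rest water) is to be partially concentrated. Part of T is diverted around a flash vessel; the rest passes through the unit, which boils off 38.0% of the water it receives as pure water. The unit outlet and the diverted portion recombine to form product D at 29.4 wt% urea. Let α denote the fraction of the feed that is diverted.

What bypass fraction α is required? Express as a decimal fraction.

All 1510×0.244 = 368.44 kg/min of urea reaches D, so D = 368.44/0.294 = 1253.2 kg/min and vapour = 256.8 kg/min.
The evaporator receives (1−α)·1510 of feed at 0.756 water and removes 0.380 of that water:
0.380×0.756×(1−α)×1510 = 256.8
(1−α) = 256.8/433.79 = 0.5920;  α = 0.4080.

0.408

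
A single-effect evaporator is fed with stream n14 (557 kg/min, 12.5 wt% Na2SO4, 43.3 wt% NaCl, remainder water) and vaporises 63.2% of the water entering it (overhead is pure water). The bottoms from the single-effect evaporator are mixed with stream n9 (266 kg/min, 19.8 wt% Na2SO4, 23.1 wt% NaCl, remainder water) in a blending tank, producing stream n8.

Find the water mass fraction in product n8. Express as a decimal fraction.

Vapour removed = 0.632×0.442×557 = 155.59 kg/min; concentrate = 401.41 kg/min.
water reaching the mixer = 90.599 (from concentrate) + 266×0.571 = 242.49 kg/min.
Product flow = 401.41 + 266 = 667.41 kg/min; water fraction = 0.363.

0.363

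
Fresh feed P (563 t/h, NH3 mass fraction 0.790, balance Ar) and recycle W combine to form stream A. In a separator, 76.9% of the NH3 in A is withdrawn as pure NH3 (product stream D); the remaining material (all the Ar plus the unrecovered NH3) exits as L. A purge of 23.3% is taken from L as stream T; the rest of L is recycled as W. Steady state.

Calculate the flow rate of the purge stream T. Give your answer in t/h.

147.3 t/h

Ar enters only via P and leaves only via the purge: 563×0.210 = 0.233×(Ar in L), and the separator passes all Ar, so Ar in A = Ar in L = 507.42 t/h.
NH3 in A: m_A = 563×0.790 + (1−0.233)·(1−0.769)·m_A, so m_A = 444.77/0.8228 = 540.54 t/h.
L = (1−0.769)×540.54 + 507.42 = 632.29 t/h.
Purge T = 0.233×632.29 = 147.32 t/h.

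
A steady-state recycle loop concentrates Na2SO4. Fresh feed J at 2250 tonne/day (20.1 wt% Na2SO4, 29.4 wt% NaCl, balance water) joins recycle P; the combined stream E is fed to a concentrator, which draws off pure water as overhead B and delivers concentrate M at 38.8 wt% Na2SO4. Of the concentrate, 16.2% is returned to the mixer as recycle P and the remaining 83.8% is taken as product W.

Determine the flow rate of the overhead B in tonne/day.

1084 tonne/day

Overall Na2SO4 balance (none leaves overhead): Na2SO4 in fresh feed = Na2SO4 in product, i.e. 2250×0.201 = (1−0.162)·M·0.388.
M = 452.25/(0.388×0.838) = 1390.9 tonne/day.
Recycle P = 0.162×1390.9 = 225.33 tonne/day.
Combined feed E = 2250 + 225.33 = 2475.3 tonne/day.
Overhead B = E − M = 2475.3 − 1390.9 = 1084.4 tonne/day.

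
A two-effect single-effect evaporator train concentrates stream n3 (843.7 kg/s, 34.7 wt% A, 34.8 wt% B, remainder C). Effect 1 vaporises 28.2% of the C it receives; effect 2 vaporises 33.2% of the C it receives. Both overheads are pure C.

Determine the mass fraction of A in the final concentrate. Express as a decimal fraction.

C in feed = 843.7×0.305 = 257.33 kg/s.
After stage 1: C left = (1−0.282)×257.33 = 184.76; stream total = 771.13 kg/s.
After stage 2: C left = (1−0.332)×184.76 = 123.42; final concentrate = 709.79 kg/s.
A fraction = 292.76/709.79 = 0.412.

0.412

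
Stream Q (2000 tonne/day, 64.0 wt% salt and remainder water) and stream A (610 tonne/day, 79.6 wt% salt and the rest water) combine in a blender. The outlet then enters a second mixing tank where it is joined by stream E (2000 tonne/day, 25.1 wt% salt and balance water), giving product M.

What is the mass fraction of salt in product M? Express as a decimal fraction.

Overall, product flow = 4610 tonne/day.
salt in = 2000×0.640 + 610×0.796 + 2000×0.251 = 2267.6 tonne/day.
salt fraction in M = 0.492.

0.492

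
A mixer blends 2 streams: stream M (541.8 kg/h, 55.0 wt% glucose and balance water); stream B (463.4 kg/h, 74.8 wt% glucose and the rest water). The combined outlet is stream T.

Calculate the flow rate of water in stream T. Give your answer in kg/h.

360.6 kg/h

water out = water in = 541.8×0.450 + 463.4×0.252 = 360.59 kg/h.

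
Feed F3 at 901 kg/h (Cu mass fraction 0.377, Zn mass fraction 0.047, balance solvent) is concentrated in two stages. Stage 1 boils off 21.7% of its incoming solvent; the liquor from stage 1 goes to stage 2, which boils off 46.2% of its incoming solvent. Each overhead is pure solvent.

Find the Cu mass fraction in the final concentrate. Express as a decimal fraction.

0.566

solvent in feed = 901×0.576 = 518.98 kg/h.
After stage 1: solvent left = (1−0.217)×518.98 = 406.36; stream total = 788.38 kg/h.
After stage 2: solvent left = (1−0.462)×406.36 = 218.62; final concentrate = 600.64 kg/h.
Cu fraction = 339.68/600.64 = 0.566.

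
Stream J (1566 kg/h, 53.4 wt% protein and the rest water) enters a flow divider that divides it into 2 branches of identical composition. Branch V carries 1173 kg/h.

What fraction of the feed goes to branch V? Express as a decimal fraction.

Fraction to V = 1173/1566 = 0.7490.

0.749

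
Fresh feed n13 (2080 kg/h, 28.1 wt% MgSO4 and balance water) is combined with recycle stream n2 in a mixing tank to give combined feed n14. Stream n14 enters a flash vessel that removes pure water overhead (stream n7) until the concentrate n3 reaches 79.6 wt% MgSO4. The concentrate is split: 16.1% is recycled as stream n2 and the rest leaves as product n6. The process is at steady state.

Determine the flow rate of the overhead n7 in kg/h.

1346 kg/h

Overall MgSO4 balance (none leaves overhead): MgSO4 in fresh feed = MgSO4 in product, i.e. 2080×0.281 = (1−0.161)·n3·0.796.
n3 = 584.48/(0.796×0.839) = 875.17 kg/h.
Recycle n2 = 0.161×875.17 = 140.9 kg/h.
Combined feed n14 = 2080 + 140.9 = 2220.9 kg/h.
Overhead n7 = n14 − n3 = 2220.9 − 875.17 = 1345.7 kg/h.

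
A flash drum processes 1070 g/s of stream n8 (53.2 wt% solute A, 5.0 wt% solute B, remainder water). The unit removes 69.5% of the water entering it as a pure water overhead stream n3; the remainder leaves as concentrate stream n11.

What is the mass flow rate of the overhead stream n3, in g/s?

310.8 g/s

water entering = 1070×0.418 = 447.26 g/s; overhead removed = 0.695×447.26 = 310.85 g/s.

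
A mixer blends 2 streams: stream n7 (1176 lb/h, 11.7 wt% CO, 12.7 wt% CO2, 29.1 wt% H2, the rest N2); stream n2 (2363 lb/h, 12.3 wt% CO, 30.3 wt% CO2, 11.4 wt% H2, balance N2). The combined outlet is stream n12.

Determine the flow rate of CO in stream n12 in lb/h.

CO out = CO in = 1176×0.117 + 2363×0.123 = 428.24 lb/h.

428.2 lb/h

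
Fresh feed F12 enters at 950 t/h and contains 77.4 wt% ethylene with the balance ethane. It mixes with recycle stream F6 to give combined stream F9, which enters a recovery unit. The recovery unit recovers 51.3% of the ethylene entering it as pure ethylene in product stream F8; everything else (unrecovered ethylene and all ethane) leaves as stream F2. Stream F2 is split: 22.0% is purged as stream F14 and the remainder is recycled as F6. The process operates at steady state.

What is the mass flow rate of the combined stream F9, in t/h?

2162 t/h

ethane enters only via F12 and leaves only via the purge: 950×0.226 = 0.220×(ethane in F2), and the recovery unit passes all ethane, so ethane in F9 = ethane in F2 = 975.91 t/h.
ethylene in F9: m_A = 950×0.774 + (1−0.220)·(1−0.513)·m_A, so m_A = 735.3/0.6201 = 1185.7 t/h.
F9 = 1185.7 + 975.91 = 2161.6 t/h.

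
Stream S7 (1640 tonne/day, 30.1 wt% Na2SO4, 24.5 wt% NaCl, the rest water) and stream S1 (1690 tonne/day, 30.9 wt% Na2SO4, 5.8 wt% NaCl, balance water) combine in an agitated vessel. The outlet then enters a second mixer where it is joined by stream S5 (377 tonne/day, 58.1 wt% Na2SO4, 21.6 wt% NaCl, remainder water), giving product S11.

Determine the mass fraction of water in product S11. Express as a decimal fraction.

0.510

Overall, product flow = 3707 tonne/day.
water in = 1640×0.454 + 1690×0.633 + 377×0.203 = 1890.9 tonne/day.
water fraction in S11 = 0.510.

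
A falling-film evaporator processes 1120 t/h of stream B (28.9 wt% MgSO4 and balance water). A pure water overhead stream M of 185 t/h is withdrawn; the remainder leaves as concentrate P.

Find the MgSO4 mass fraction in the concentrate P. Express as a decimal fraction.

MgSO4 is not removed: 1120×0.289 = 323.68 t/h of MgSO4 enters P.
Concentrate = 1120 − 185 = 935 t/h.
Mass fraction = 323.68/935 = 0.3462.

0.3462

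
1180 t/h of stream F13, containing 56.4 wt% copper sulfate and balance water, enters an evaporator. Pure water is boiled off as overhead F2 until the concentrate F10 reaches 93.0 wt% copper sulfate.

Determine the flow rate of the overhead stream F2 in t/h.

464.4 t/h

copper sulfate is conserved: 1180×0.564 = 665.52 t/h all reports to the concentrate.
Concentrate = 665.52/(target fraction) = 715.61 t/h.
Overhead = 1180 − 715.61 = 464.39 t/h.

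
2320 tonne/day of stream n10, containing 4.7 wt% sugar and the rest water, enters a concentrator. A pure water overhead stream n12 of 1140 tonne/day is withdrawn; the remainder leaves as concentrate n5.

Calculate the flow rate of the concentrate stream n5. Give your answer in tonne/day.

Concentrate = 2320 − 1140 = 1180 tonne/day.

1180 tonne/day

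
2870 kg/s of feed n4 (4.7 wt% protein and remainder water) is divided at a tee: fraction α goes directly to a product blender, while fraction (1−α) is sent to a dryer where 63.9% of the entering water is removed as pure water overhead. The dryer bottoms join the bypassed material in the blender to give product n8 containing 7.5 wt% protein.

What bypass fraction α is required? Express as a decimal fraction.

All 2870×0.047 = 134.89 kg/s of protein reaches n8, so n8 = 134.89/0.075 = 1798.5 kg/s and vapour = 1071.5 kg/s.
The evaporator receives (1−α)·2870 of feed at 0.953 water and removes 0.639 of that water:
0.639×0.953×(1−α)×2870 = 1071.5
(1−α) = 1071.5/1747.7 = 0.6131;  α = 0.3869.

0.387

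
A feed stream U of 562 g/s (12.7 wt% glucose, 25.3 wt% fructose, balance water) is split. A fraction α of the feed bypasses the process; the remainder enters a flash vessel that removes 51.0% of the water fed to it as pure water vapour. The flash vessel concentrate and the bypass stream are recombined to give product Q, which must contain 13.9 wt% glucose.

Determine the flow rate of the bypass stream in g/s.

408.6 g/s

All 562×0.127 = 71.374 g/s of glucose reaches Q, so Q = 71.374/0.139 = 513.48 g/s and vapour = 48.518 g/s.
The evaporator receives (1−α)·562 of feed at 0.620 water and removes 0.510 of that water:
0.510×0.620×(1−α)×562 = 48.518
(1−α) = 48.518/177.7 = 0.2730;  α = 0.7270.
Bypass flow = 0.7270×562 = 408.56 g/s.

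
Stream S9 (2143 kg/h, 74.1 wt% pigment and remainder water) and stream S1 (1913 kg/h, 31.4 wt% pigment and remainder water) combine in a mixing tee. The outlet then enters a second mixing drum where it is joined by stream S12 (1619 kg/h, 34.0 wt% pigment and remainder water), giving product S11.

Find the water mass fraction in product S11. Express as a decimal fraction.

0.5173

Overall, product flow = 5675 kg/h.
water in = 2143×0.259 + 1913×0.686 + 1619×0.660 = 2935.9 kg/h.
water fraction in S11 = 0.5173.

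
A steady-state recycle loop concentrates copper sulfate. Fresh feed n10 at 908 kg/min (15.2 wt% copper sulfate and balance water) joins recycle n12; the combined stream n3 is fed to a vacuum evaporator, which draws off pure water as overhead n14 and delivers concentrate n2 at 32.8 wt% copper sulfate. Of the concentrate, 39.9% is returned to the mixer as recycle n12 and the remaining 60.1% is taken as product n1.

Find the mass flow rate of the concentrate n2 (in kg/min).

700.1 kg/min

Overall copper sulfate balance (none leaves overhead): copper sulfate in fresh feed = copper sulfate in product, i.e. 908×0.152 = (1−0.399)·n2·0.328.
n2 = 138.02/(0.328×0.601) = 700.13 kg/min.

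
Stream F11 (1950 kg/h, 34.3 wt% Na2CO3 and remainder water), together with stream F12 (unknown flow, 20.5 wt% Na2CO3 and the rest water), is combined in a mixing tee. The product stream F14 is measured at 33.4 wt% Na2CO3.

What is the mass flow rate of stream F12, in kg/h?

136 kg/h

Let F12 be the unknown flow. Total out = 1950 + F12.
Na2CO3 balance: 668.85 + 0.205·F12 = 0.334·(1950 + F12)
(0.205 − 0.334)·F12 = 0.334×1950 − 668.85 = -17.55
F12 = -17.55 / -0.129 = 136.05 kg/h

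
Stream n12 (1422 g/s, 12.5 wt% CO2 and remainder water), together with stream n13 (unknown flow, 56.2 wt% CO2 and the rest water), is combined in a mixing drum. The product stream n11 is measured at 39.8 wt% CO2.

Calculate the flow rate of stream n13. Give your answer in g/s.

Let n13 be the unknown flow. Total out = 1422 + n13.
CO2 balance: 177.75 + 0.562·n13 = 0.398·(1422 + n13)
(0.562 − 0.398)·n13 = 0.398×1422 − 177.75 = 388.21
n13 = 388.21 / 0.164 = 2367.1 g/s

2367 g/s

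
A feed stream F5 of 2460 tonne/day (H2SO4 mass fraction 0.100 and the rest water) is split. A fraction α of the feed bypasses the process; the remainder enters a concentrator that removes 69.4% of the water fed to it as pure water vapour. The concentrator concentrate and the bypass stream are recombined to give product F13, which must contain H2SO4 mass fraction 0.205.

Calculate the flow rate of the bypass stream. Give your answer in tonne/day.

442.7 tonne/day

All 2460×0.100 = 246 tonne/day of H2SO4 reaches F13, so F13 = 246/0.205 = 1200 tonne/day and vapour = 1260 tonne/day.
The evaporator receives (1−α)·2460 of feed at 0.900 water and removes 0.694 of that water:
0.694×0.900×(1−α)×2460 = 1260
(1−α) = 1260/1536.5 = 0.8200;  α = 0.1800.
Bypass flow = 0.1800×2460 = 442.71 tonne/day.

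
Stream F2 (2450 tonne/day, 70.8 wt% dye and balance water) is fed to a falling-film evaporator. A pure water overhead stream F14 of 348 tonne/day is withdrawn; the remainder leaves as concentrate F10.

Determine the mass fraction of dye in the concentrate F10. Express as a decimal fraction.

0.8252

dye is not removed: 2450×0.708 = 1734.6 tonne/day of dye enters F10.
Concentrate = 2450 − 348 = 2102 tonne/day.
Mass fraction = 1734.6/2102 = 0.8252.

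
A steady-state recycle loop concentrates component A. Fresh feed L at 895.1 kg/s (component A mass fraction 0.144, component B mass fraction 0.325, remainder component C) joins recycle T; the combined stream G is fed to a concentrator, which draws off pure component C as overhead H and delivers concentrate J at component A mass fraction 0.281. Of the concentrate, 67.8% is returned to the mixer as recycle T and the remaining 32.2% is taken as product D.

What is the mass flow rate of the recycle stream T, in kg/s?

965.8 kg/s

Overall component A balance (none leaves overhead): component A in fresh feed = component A in product, i.e. 895.1×0.144 = (1−0.678)·J·0.281.
J = 128.89/(0.281×0.322) = 1424.5 kg/s.
Recycle T = 0.678×1424.5 = 965.83 kg/s.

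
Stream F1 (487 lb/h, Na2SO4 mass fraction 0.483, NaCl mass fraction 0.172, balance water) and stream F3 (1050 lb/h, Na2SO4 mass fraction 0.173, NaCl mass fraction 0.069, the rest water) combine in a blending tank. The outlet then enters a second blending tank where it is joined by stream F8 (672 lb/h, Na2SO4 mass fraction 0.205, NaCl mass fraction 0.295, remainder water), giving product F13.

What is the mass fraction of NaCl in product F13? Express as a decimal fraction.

0.160

Overall, product flow = 2209 lb/h.
NaCl in = 487×0.172 + 1050×0.069 + 672×0.295 = 354.45 lb/h.
NaCl fraction in F13 = 0.160.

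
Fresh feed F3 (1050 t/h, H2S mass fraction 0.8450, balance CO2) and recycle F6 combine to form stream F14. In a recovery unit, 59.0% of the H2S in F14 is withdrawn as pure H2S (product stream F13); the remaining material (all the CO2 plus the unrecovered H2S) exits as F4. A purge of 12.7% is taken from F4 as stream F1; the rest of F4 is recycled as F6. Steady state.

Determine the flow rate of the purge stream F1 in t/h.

234.7 t/h

CO2 enters only via F3 and leaves only via the purge: 1050×0.155 = 0.127×(CO2 in F4), and the recovery unit passes all CO2, so CO2 in F14 = CO2 in F4 = 1281.5 t/h.
H2S in F14: m_A = 1050×0.845 + (1−0.127)·(1−0.590)·m_A, so m_A = 887.25/0.6421 = 1381.9 t/h.
F4 = (1−0.590)×1381.9 + 1281.5 = 1848.1 t/h.
Purge F1 = 0.127×1848.1 = 234.7 t/h.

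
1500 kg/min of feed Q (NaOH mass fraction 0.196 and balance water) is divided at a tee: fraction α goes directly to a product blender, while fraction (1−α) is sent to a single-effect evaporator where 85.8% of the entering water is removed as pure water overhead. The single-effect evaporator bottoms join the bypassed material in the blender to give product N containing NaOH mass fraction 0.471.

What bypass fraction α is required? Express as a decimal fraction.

All 1500×0.196 = 294 kg/min of NaOH reaches N, so N = 294/0.471 = 624.2 kg/min and vapour = 875.8 kg/min.
The evaporator receives (1−α)·1500 of feed at 0.804 water and removes 0.858 of that water:
0.858×0.804×(1−α)×1500 = 875.8
(1−α) = 875.8/1034.7 = 0.8464;  α = 0.1536.

0.154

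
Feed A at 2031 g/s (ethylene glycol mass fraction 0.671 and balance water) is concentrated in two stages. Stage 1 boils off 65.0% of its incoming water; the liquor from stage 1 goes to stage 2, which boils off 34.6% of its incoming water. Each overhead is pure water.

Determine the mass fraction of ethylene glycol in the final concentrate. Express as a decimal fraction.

water in feed = 2031×0.329 = 668.2 g/s.
After stage 1: water left = (1−0.650)×668.2 = 233.87; stream total = 1596.7 g/s.
After stage 2: water left = (1−0.346)×233.87 = 152.95; final concentrate = 1515.8 g/s.
ethylene glycol fraction = 1362.8/1515.8 = 0.899.

0.899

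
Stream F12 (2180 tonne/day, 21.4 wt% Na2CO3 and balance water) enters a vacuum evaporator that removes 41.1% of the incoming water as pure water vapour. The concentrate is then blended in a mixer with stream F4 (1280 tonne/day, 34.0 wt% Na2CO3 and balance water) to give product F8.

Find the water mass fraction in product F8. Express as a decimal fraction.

0.6728

Vapour removed = 0.411×0.786×2180 = 704.24 tonne/day; concentrate = 1475.8 tonne/day.
water reaching the mixer = 1009.2 (from concentrate) + 1280×0.660 = 1854 tonne/day.
Product flow = 1475.8 + 1280 = 2755.8 tonne/day; water fraction = 0.6728.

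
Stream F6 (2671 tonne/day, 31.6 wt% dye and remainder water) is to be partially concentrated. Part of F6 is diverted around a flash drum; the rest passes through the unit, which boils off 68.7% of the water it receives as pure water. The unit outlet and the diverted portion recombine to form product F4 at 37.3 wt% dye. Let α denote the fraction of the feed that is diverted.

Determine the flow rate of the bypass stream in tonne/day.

1802 tonne/day

All 2671×0.316 = 844.04 tonne/day of dye reaches F4, so F4 = 844.04/0.373 = 2262.8 tonne/day and vapour = 408.17 tonne/day.
The evaporator receives (1−α)·2671 of feed at 0.684 water and removes 0.687 of that water:
0.687×0.684×(1−α)×2671 = 408.17
(1−α) = 408.17/1255.1 = 0.3252;  α = 0.6748.
Bypass flow = 0.6748×2671 = 1802.4 tonne/day.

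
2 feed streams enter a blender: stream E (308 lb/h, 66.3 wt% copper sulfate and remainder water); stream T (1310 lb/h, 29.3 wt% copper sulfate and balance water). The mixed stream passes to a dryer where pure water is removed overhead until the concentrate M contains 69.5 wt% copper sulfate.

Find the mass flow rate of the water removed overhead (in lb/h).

771.9 lb/h

copper sulfate entering = 308×0.663 + 1310×0.293 = 588.03 lb/h.
All copper sulfate reports to M, so M = 588.03/0.695 = 846.09 lb/h.
Total feed = 1618 lb/h; overhead = 1618 − 846.09 = 771.91 lb/h.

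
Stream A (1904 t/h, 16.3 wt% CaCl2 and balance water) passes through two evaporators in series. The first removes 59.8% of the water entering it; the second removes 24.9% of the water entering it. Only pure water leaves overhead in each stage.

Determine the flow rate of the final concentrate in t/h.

791.5 t/h

water in feed = 1904×0.837 = 1593.6 t/h.
After stage 1: water left = (1−0.598)×1593.6 = 640.65; stream total = 951 t/h.
After stage 2: water left = (1−0.249)×640.65 = 481.13; final concentrate = 791.48 t/h.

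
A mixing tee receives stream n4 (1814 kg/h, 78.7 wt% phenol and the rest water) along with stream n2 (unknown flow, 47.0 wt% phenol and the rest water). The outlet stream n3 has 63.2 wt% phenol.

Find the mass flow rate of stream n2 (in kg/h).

1736 kg/h

Let n2 be the unknown flow. Total out = 1814 + n2.
phenol balance: 1427.6 + 0.470·n2 = 0.632·(1814 + n2)
(0.470 − 0.632)·n2 = 0.632×1814 − 1427.6 = -281.17
n2 = -281.17 / -0.162 = 1735.6 kg/h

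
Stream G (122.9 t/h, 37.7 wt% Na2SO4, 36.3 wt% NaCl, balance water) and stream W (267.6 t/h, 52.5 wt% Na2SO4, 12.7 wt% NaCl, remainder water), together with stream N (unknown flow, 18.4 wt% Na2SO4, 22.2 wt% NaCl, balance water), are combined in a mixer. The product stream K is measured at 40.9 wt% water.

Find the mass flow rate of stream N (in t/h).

187.2 t/h

Let N be the unknown flow. Total out = 390.5 + N.
water balance: 125.08 + 0.594·N = 0.409·(390.5 + N)
(0.594 − 0.409)·N = 0.409×390.5 − 125.08 = 34.636
N = 34.636 / 0.185 = 187.22 t/h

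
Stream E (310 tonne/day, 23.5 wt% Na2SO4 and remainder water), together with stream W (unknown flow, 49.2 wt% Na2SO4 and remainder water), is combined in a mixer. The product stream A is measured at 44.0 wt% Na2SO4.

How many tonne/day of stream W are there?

1222 tonne/day

Let W be the unknown flow. Total out = 310 + W.
Na2SO4 balance: 72.85 + 0.492·W = 0.440·(310 + W)
(0.492 − 0.440)·W = 0.440×310 − 72.85 = 63.55
W = 63.55 / 0.052 = 1222.1 tonne/day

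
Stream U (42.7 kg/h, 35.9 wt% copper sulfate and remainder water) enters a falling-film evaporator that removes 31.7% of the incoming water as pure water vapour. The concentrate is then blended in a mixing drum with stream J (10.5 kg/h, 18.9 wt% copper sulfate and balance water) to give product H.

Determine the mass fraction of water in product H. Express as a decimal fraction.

0.611

Vapour removed = 0.317×0.641×42.7 = 8.6765 kg/h; concentrate = 34.023 kg/h.
water reaching the mixer = 18.694 (from concentrate) + 10.5×0.811 = 27.21 kg/h.
Product flow = 34.023 + 10.5 = 44.523 kg/h; water fraction = 0.611.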